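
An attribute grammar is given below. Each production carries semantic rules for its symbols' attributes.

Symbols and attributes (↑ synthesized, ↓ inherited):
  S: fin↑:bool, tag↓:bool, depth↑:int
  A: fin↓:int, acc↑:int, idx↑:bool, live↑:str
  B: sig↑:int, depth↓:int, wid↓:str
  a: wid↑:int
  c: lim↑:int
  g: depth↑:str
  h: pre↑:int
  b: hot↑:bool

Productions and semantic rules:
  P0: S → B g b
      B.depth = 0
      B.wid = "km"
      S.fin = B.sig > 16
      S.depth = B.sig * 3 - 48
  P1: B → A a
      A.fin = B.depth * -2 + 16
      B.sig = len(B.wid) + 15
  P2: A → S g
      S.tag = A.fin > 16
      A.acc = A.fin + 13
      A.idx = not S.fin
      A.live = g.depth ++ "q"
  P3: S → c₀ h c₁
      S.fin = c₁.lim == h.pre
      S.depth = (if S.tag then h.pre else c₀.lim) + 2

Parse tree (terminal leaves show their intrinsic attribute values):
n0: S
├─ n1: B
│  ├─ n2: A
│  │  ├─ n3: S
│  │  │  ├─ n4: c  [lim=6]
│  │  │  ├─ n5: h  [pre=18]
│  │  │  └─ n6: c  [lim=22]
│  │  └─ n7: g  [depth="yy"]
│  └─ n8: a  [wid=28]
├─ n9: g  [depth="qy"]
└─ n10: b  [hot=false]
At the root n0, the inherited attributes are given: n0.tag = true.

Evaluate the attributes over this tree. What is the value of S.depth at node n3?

1. n0.tag = true  [given at root]
2. n1.depth = 0  [0]
3. n1.wid = "km"  ["km"]
4. n2.fin = 16  [B.depth * -2 + 16]
5. n3.tag = false  [A.fin > 16]
6. n4.lim = 6  [terminal]
7. n5.pre = 18  [terminal]
8. n6.lim = 22  [terminal]
9. n3.fin = false  [c₁.lim == h.pre]
10. n3.depth = 8  [(if S.tag then h.pre else c₀.lim) + 2]
11. n7.depth = "yy"  [terminal]
12. n2.acc = 29  [A.fin + 13]
13. n2.idx = true  [not S.fin]
14. n2.live = "yyq"  [g.depth ++ "q"]
15. n8.wid = 28  [terminal]
16. n1.sig = 17  [len(B.wid) + 15]
17. n9.depth = "qy"  [terminal]
18. n10.hot = false  [terminal]
19. n0.fin = true  [B.sig > 16]
20. n0.depth = 3  [B.sig * 3 - 48]

8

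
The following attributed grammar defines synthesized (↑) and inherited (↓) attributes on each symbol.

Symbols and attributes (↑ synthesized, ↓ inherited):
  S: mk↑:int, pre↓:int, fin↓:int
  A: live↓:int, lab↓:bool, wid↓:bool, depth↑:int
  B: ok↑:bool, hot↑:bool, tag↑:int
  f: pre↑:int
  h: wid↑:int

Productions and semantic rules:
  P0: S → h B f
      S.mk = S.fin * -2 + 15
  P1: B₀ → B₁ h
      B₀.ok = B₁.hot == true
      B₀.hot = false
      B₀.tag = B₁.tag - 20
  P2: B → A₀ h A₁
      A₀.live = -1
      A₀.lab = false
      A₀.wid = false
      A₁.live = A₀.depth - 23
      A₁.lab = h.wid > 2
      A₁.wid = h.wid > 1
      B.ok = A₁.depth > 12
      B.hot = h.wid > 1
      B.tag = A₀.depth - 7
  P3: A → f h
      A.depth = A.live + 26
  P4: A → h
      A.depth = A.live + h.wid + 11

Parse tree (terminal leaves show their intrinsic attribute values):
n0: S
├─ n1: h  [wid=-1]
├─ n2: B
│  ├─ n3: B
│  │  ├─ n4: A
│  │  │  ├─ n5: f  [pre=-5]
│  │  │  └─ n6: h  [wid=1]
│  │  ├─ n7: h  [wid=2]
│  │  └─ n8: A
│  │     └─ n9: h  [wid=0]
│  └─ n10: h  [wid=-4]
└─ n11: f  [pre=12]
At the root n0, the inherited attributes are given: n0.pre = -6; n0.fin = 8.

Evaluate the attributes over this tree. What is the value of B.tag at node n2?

1. n0.pre = -6  [given at root]
2. n0.fin = 8  [given at root]
3. n1.wid = -1  [terminal]
4. n4.live = -1  [-1]
5. n4.lab = false  [false]
6. n4.wid = false  [false]
7. n5.pre = -5  [terminal]
8. n6.wid = 1  [terminal]
9. n4.depth = 25  [A.live + 26]
10. n7.wid = 2  [terminal]
11. n8.live = 2  [A₀.depth - 23]
12. n8.lab = false  [h.wid > 2]
13. n8.wid = true  [h.wid > 1]
14. n9.wid = 0  [terminal]
15. n8.depth = 13  [A.live + h.wid + 11]
16. n3.ok = true  [A₁.depth > 12]
17. n3.hot = true  [h.wid > 1]
18. n3.tag = 18  [A₀.depth - 7]
19. n10.wid = -4  [terminal]
20. n2.ok = true  [B₁.hot == true]
21. n2.hot = false  [false]
22. n2.tag = -2  [B₁.tag - 20]
23. n11.pre = 12  [terminal]
24. n0.mk = -1  [S.fin * -2 + 15]

-2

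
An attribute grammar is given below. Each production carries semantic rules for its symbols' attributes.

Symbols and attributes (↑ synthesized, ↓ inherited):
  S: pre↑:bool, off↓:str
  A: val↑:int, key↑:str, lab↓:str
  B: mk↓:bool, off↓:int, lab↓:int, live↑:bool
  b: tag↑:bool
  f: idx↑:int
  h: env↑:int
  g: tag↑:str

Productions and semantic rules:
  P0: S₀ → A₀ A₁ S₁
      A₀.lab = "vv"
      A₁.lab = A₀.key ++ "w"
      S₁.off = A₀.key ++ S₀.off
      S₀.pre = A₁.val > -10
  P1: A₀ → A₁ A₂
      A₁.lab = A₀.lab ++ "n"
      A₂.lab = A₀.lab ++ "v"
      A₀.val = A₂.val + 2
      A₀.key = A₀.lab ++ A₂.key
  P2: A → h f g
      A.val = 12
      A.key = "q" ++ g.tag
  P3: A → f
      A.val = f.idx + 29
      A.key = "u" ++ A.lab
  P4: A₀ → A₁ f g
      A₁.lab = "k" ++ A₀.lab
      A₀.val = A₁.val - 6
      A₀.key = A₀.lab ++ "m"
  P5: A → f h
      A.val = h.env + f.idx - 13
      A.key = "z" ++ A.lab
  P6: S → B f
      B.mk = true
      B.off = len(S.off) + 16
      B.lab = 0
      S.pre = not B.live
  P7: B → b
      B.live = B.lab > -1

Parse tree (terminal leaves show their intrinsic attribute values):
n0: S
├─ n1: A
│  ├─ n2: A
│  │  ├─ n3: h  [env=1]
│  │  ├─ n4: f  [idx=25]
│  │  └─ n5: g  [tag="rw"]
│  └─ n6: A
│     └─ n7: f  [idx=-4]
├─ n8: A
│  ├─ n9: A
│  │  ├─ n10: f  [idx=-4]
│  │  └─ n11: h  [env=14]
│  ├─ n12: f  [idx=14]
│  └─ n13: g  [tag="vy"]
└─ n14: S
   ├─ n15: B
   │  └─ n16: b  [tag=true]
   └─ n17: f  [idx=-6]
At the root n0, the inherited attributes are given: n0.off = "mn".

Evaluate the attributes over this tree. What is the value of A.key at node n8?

"vvuvvvwm"

1. n0.off = "mn"  [given at root]
2. n1.lab = "vv"  ["vv"]
3. n2.lab = "vvn"  [A₀.lab ++ "n"]
4. n3.env = 1  [terminal]
5. n4.idx = 25  [terminal]
6. n5.tag = "rw"  [terminal]
7. n2.val = 12  [12]
8. n2.key = "qrw"  ["q" ++ g.tag]
9. n6.lab = "vvv"  [A₀.lab ++ "v"]
10. n7.idx = -4  [terminal]
11. n6.val = 25  [f.idx + 29]
12. n6.key = "uvvv"  ["u" ++ A.lab]
13. n1.val = 27  [A₂.val + 2]
14. n1.key = "vvuvvv"  [A₀.lab ++ A₂.key]
15. n8.lab = "vvuvvvw"  [A₀.key ++ "w"]
16. n9.lab = "kvvuvvvw"  ["k" ++ A₀.lab]
17. n10.idx = -4  [terminal]
18. n11.env = 14  [terminal]
19. n9.val = -3  [h.env + f.idx - 13]
20. n9.key = "zkvvuvvvw"  ["z" ++ A.lab]
21. n12.idx = 14  [terminal]
22. n13.tag = "vy"  [terminal]
23. n8.val = -9  [A₁.val - 6]
24. n8.key = "vvuvvvwm"  [A₀.lab ++ "m"]
25. n14.off = "vvuvvvmn"  [A₀.key ++ S₀.off]
26. n15.mk = true  [true]
27. n15.off = 24  [len(S.off) + 16]
28. n15.lab = 0  [0]
29. n16.tag = true  [terminal]
30. n15.live = true  [B.lab > -1]
31. n17.idx = -6  [terminal]
32. n14.pre = false  [not B.live]
33. n0.pre = true  [A₁.val > -10]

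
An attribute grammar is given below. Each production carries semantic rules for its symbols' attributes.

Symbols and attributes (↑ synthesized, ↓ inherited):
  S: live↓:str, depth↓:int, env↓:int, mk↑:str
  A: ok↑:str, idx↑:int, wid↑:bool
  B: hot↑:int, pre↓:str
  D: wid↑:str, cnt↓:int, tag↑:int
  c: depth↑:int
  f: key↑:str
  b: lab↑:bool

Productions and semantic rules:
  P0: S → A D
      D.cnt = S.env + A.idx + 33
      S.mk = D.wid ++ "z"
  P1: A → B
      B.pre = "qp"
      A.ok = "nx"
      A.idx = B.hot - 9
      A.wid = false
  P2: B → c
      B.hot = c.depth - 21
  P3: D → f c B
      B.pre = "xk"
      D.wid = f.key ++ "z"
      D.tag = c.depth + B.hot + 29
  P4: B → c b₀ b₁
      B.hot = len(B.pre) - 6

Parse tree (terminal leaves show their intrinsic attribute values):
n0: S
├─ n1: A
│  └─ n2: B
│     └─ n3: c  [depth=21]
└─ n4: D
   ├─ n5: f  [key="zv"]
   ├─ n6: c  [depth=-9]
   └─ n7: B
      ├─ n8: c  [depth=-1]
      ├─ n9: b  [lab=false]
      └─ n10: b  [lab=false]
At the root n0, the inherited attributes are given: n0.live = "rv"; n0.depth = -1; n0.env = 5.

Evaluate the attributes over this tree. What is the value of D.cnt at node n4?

1. n0.live = "rv"  [given at root]
2. n0.depth = -1  [given at root]
3. n0.env = 5  [given at root]
4. n2.pre = "qp"  ["qp"]
5. n3.depth = 21  [terminal]
6. n2.hot = 0  [c.depth - 21]
7. n1.ok = "nx"  ["nx"]
8. n1.idx = -9  [B.hot - 9]
9. n1.wid = false  [false]
10. n4.cnt = 29  [S.env + A.idx + 33]
11. n5.key = "zv"  [terminal]
12. n6.depth = -9  [terminal]
13. n7.pre = "xk"  ["xk"]
14. n8.depth = -1  [terminal]
15. n9.lab = false  [terminal]
16. n10.lab = false  [terminal]
17. n7.hot = -4  [len(B.pre) - 6]
18. n4.wid = "zvz"  [f.key ++ "z"]
19. n4.tag = 16  [c.depth + B.hot + 29]
20. n0.mk = "zvzz"  [D.wid ++ "z"]

29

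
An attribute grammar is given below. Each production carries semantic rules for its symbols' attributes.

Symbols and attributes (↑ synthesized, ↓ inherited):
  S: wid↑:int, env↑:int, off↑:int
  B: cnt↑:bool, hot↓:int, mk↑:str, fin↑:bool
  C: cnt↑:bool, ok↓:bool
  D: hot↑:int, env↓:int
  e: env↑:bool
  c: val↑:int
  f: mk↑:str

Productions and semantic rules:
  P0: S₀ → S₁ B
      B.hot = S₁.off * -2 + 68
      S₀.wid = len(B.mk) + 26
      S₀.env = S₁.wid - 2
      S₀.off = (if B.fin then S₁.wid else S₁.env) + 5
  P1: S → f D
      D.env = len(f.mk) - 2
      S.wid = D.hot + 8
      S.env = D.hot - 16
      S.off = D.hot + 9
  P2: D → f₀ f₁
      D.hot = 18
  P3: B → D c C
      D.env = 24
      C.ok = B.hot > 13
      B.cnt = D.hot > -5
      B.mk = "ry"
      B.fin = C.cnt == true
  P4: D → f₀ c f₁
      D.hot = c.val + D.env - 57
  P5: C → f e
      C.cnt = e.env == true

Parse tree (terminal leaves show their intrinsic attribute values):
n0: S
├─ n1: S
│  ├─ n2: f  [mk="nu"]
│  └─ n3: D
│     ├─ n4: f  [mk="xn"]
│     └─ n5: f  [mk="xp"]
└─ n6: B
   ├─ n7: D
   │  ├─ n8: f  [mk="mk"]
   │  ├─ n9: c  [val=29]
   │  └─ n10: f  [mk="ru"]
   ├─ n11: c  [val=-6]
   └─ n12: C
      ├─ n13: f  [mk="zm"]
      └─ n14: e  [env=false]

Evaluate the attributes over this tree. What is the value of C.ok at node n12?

1. n2.mk = "nu"  [terminal]
2. n3.env = 0  [len(f.mk) - 2]
3. n4.mk = "xn"  [terminal]
4. n5.mk = "xp"  [terminal]
5. n3.hot = 18  [18]
6. n1.wid = 26  [D.hot + 8]
7. n1.env = 2  [D.hot - 16]
8. n1.off = 27  [D.hot + 9]
9. n6.hot = 14  [S₁.off * -2 + 68]
10. n7.env = 24  [24]
11. n8.mk = "mk"  [terminal]
12. n9.val = 29  [terminal]
13. n10.mk = "ru"  [terminal]
14. n7.hot = -4  [c.val + D.env - 57]
15. n11.val = -6  [terminal]
16. n12.ok = true  [B.hot > 13]
17. n13.mk = "zm"  [terminal]
18. n14.env = false  [terminal]
19. n12.cnt = false  [e.env == true]
20. n6.cnt = true  [D.hot > -5]
21. n6.mk = "ry"  ["ry"]
22. n6.fin = false  [C.cnt == true]
23. n0.wid = 28  [len(B.mk) + 26]
24. n0.env = 24  [S₁.wid - 2]
25. n0.off = 7  [(if B.fin then S₁.wid else S₁.env) + 5]

true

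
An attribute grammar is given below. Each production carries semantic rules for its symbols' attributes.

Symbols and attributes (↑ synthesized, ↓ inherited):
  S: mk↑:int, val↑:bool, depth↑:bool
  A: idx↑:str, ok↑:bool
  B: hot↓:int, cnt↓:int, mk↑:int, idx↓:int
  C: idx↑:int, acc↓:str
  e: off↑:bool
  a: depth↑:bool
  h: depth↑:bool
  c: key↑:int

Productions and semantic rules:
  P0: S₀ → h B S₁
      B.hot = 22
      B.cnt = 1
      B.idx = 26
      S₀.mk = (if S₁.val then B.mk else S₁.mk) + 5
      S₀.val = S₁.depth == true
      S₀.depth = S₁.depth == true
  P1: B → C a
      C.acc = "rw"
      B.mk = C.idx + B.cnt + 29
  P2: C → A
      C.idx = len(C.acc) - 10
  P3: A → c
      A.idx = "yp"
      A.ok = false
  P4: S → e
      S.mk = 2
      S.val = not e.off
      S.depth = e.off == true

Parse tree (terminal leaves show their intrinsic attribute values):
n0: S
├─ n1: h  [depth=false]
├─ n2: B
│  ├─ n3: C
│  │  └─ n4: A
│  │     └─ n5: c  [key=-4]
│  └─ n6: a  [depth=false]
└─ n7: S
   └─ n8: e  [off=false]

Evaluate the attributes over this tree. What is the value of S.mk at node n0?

1. n1.depth = false  [terminal]
2. n2.hot = 22  [22]
3. n2.cnt = 1  [1]
4. n2.idx = 26  [26]
5. n3.acc = "rw"  ["rw"]
6. n5.key = -4  [terminal]
7. n4.idx = "yp"  ["yp"]
8. n4.ok = false  [false]
9. n3.idx = -8  [len(C.acc) - 10]
10. n6.depth = false  [terminal]
11. n2.mk = 22  [C.idx + B.cnt + 29]
12. n8.off = false  [terminal]
13. n7.mk = 2  [2]
14. n7.val = true  [not e.off]
15. n7.depth = false  [e.off == true]
16. n0.mk = 27  [(if S₁.val then B.mk else S₁.mk) + 5]
17. n0.val = false  [S₁.depth == true]
18. n0.depth = false  [S₁.depth == true]

27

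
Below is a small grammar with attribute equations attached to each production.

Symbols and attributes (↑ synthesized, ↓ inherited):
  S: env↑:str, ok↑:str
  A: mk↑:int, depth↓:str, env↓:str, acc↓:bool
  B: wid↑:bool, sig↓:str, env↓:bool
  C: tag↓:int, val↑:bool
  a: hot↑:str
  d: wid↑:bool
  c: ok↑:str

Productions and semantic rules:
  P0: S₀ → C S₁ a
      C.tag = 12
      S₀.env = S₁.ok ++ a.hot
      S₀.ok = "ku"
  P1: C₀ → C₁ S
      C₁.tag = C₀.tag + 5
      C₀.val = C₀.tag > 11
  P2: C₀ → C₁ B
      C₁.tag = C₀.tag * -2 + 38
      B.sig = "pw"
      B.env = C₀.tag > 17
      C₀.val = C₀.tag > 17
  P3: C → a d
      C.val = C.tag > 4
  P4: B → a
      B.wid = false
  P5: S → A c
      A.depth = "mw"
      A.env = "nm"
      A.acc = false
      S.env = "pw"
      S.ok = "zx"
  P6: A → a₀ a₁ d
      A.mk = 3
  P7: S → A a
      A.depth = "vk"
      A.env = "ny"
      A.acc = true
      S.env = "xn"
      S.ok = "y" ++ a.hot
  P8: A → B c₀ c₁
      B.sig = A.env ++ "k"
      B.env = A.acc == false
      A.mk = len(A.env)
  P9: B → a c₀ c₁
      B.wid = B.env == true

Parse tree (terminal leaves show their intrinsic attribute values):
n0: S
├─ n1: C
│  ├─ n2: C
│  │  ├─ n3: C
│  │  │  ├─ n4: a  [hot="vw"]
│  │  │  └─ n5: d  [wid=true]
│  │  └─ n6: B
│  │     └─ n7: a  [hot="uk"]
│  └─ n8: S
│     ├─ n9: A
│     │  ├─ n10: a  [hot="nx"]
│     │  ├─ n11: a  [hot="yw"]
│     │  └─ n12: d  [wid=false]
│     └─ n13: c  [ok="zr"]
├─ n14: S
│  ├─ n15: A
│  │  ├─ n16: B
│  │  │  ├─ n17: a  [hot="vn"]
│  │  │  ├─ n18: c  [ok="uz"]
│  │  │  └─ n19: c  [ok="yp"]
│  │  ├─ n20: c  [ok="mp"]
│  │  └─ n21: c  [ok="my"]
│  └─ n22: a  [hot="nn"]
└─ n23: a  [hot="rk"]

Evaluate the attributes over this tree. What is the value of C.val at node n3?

1. n1.tag = 12  [12]
2. n2.tag = 17  [C₀.tag + 5]
3. n3.tag = 4  [C₀.tag * -2 + 38]
4. n4.hot = "vw"  [terminal]
5. n5.wid = true  [terminal]
6. n3.val = false  [C.tag > 4]
7. n6.sig = "pw"  ["pw"]
8. n6.env = false  [C₀.tag > 17]
9. n7.hot = "uk"  [terminal]
10. n6.wid = false  [false]
11. n2.val = false  [C₀.tag > 17]
12. n9.depth = "mw"  ["mw"]
13. n9.env = "nm"  ["nm"]
14. n9.acc = false  [false]
15. n10.hot = "nx"  [terminal]
16. n11.hot = "yw"  [terminal]
17. n12.wid = false  [terminal]
18. n9.mk = 3  [3]
19. n13.ok = "zr"  [terminal]
20. n8.env = "pw"  ["pw"]
21. n8.ok = "zx"  ["zx"]
22. n1.val = true  [C₀.tag > 11]
23. n15.depth = "vk"  ["vk"]
24. n15.env = "ny"  ["ny"]
25. n15.acc = true  [true]
26. n16.sig = "nyk"  [A.env ++ "k"]
27. n16.env = false  [A.acc == false]
28. n17.hot = "vn"  [terminal]
29. n18.ok = "uz"  [terminal]
30. n19.ok = "yp"  [terminal]
31. n16.wid = false  [B.env == true]
32. n20.ok = "mp"  [terminal]
33. n21.ok = "my"  [terminal]
34. n15.mk = 2  [len(A.env)]
35. n22.hot = "nn"  [terminal]
36. n14.env = "xn"  ["xn"]
37. n14.ok = "ynn"  ["y" ++ a.hot]
38. n23.hot = "rk"  [terminal]
39. n0.env = "ynnrk"  [S₁.ok ++ a.hot]
40. n0.ok = "ku"  ["ku"]

false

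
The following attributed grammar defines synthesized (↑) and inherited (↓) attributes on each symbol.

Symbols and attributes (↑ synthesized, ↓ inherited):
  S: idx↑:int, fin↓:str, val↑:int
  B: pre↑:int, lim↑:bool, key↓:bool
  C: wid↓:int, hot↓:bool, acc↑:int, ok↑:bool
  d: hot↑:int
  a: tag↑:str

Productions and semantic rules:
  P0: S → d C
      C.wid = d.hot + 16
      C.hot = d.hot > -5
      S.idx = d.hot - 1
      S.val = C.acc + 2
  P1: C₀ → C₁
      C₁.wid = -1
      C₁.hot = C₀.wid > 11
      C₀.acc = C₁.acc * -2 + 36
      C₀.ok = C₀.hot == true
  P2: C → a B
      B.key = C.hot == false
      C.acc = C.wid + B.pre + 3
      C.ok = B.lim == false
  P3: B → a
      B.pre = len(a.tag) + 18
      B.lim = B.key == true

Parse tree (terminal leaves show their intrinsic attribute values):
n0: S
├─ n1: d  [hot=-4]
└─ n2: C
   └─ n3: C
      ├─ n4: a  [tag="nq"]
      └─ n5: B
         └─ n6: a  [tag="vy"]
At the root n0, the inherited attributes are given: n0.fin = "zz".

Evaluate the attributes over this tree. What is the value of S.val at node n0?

-6

1. n0.fin = "zz"  [given at root]
2. n1.hot = -4  [terminal]
3. n2.wid = 12  [d.hot + 16]
4. n2.hot = true  [d.hot > -5]
5. n3.wid = -1  [-1]
6. n3.hot = true  [C₀.wid > 11]
7. n4.tag = "nq"  [terminal]
8. n5.key = false  [C.hot == false]
9. n6.tag = "vy"  [terminal]
10. n5.pre = 20  [len(a.tag) + 18]
11. n5.lim = false  [B.key == true]
12. n3.acc = 22  [C.wid + B.pre + 3]
13. n3.ok = true  [B.lim == false]
14. n2.acc = -8  [C₁.acc * -2 + 36]
15. n2.ok = true  [C₀.hot == true]
16. n0.idx = -5  [d.hot - 1]
17. n0.val = -6  [C.acc + 2]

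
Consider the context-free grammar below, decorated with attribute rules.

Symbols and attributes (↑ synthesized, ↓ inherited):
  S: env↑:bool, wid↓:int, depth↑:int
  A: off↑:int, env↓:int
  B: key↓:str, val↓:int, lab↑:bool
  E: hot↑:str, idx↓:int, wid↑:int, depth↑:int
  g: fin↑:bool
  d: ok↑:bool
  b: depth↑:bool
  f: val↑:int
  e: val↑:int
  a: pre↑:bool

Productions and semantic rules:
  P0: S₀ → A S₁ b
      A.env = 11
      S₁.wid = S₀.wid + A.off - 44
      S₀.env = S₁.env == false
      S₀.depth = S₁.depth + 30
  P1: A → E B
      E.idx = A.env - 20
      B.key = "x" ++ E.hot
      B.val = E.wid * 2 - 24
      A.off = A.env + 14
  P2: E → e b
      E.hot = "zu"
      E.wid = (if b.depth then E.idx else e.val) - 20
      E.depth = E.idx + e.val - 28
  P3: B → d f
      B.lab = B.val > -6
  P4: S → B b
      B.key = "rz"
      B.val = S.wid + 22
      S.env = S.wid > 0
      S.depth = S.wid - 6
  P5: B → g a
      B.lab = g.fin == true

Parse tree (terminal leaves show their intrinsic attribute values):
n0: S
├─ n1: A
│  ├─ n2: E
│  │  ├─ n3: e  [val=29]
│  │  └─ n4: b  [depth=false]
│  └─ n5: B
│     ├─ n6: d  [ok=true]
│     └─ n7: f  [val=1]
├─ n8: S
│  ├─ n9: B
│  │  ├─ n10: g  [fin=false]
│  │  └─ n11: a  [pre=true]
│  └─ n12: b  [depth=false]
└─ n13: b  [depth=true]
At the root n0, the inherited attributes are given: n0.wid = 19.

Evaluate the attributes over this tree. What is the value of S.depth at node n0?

1. n0.wid = 19  [given at root]
2. n1.env = 11  [11]
3. n2.idx = -9  [A.env - 20]
4. n3.val = 29  [terminal]
5. n4.depth = false  [terminal]
6. n2.hot = "zu"  ["zu"]
7. n2.wid = 9  [(if b.depth then E.idx else e.val) - 20]
8. n2.depth = -8  [E.idx + e.val - 28]
9. n5.key = "xzu"  ["x" ++ E.hot]
10. n5.val = -6  [E.wid * 2 - 24]
11. n6.ok = true  [terminal]
12. n7.val = 1  [terminal]
13. n5.lab = false  [B.val > -6]
14. n1.off = 25  [A.env + 14]
15. n8.wid = 0  [S₀.wid + A.off - 44]
16. n9.key = "rz"  ["rz"]
17. n9.val = 22  [S.wid + 22]
18. n10.fin = false  [terminal]
19. n11.pre = true  [terminal]
20. n9.lab = false  [g.fin == true]
21. n12.depth = false  [terminal]
22. n8.env = false  [S.wid > 0]
23. n8.depth = -6  [S.wid - 6]
24. n13.depth = true  [terminal]
25. n0.env = true  [S₁.env == false]
26. n0.depth = 24  [S₁.depth + 30]

24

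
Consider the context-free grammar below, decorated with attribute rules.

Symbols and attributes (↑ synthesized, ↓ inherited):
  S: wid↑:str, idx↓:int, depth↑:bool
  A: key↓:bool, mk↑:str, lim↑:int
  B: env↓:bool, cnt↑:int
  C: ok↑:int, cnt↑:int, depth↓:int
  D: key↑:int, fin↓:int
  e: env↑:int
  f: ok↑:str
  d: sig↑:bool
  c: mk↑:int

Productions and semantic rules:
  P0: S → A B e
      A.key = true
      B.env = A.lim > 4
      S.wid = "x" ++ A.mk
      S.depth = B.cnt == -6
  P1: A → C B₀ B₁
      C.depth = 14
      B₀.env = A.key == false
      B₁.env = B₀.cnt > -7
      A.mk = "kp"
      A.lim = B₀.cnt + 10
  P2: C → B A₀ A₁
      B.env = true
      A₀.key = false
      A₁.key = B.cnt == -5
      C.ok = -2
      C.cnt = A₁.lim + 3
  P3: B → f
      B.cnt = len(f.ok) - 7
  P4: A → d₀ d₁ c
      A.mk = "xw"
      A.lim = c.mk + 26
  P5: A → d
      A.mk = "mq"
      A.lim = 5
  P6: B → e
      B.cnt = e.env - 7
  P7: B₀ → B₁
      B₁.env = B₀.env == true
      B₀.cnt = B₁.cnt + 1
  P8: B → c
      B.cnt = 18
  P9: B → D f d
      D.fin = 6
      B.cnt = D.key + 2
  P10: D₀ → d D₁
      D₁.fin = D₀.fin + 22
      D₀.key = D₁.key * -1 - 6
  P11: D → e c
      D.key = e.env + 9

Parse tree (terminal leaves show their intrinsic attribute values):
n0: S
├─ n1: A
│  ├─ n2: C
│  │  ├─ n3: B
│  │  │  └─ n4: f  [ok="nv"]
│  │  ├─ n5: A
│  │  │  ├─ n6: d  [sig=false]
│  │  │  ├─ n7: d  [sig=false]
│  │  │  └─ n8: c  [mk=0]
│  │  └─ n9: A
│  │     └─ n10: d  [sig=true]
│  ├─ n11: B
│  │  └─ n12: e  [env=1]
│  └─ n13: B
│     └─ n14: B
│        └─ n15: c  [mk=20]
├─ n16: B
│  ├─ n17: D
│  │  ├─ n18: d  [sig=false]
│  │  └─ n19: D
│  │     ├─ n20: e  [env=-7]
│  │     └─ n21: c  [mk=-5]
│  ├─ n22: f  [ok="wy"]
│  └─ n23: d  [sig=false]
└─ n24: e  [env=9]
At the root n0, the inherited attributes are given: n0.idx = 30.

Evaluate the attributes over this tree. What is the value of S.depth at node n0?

1. n0.idx = 30  [given at root]
2. n1.key = true  [true]
3. n2.depth = 14  [14]
4. n3.env = true  [true]
5. n4.ok = "nv"  [terminal]
6. n3.cnt = -5  [len(f.ok) - 7]
7. n5.key = false  [false]
8. n6.sig = false  [terminal]
9. n7.sig = false  [terminal]
10. n8.mk = 0  [terminal]
11. n5.mk = "xw"  ["xw"]
12. n5.lim = 26  [c.mk + 26]
13. n9.key = true  [B.cnt == -5]
14. n10.sig = true  [terminal]
15. n9.mk = "mq"  ["mq"]
16. n9.lim = 5  [5]
17. n2.ok = -2  [-2]
18. n2.cnt = 8  [A₁.lim + 3]
19. n11.env = false  [A.key == false]
20. n12.env = 1  [terminal]
21. n11.cnt = -6  [e.env - 7]
22. n13.env = true  [B₀.cnt > -7]
23. n14.env = true  [B₀.env == true]
24. n15.mk = 20  [terminal]
25. n14.cnt = 18  [18]
26. n13.cnt = 19  [B₁.cnt + 1]
27. n1.mk = "kp"  ["kp"]
28. n1.lim = 4  [B₀.cnt + 10]
29. n16.env = false  [A.lim > 4]
30. n17.fin = 6  [6]
31. n18.sig = false  [terminal]
32. n19.fin = 28  [D₀.fin + 22]
33. n20.env = -7  [terminal]
34. n21.mk = -5  [terminal]
35. n19.key = 2  [e.env + 9]
36. n17.key = -8  [D₁.key * -1 - 6]
37. n22.ok = "wy"  [terminal]
38. n23.sig = false  [terminal]
39. n16.cnt = -6  [D.key + 2]
40. n24.env = 9  [terminal]
41. n0.wid = "xkp"  ["x" ++ A.mk]
42. n0.depth = true  [B.cnt == -6]

true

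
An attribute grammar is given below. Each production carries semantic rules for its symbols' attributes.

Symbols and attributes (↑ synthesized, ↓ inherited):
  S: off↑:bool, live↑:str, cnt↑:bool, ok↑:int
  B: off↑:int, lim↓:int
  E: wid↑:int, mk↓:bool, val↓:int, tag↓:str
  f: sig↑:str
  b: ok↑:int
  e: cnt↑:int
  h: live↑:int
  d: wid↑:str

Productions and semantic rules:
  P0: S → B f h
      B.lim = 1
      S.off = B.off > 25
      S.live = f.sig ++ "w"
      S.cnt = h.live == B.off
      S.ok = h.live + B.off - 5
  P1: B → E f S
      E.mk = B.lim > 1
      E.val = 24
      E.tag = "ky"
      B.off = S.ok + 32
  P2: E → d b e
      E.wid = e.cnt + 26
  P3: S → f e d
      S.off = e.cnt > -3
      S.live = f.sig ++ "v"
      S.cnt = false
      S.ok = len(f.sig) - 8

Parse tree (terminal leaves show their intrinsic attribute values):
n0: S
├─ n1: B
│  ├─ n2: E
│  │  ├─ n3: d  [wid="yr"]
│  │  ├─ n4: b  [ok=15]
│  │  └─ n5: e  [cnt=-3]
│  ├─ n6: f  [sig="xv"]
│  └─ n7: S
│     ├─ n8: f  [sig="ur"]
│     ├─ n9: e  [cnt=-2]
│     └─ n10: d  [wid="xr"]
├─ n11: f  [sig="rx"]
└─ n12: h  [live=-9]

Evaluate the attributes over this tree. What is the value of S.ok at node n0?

1. n1.lim = 1  [1]
2. n2.mk = false  [B.lim > 1]
3. n2.val = 24  [24]
4. n2.tag = "ky"  ["ky"]
5. n3.wid = "yr"  [terminal]
6. n4.ok = 15  [terminal]
7. n5.cnt = -3  [terminal]
8. n2.wid = 23  [e.cnt + 26]
9. n6.sig = "xv"  [terminal]
10. n8.sig = "ur"  [terminal]
11. n9.cnt = -2  [terminal]
12. n10.wid = "xr"  [terminal]
13. n7.off = true  [e.cnt > -3]
14. n7.live = "urv"  [f.sig ++ "v"]
15. n7.cnt = false  [false]
16. n7.ok = -6  [len(f.sig) - 8]
17. n1.off = 26  [S.ok + 32]
18. n11.sig = "rx"  [terminal]
19. n12.live = -9  [terminal]
20. n0.off = true  [B.off > 25]
21. n0.live = "rxw"  [f.sig ++ "w"]
22. n0.cnt = false  [h.live == B.off]
23. n0.ok = 12  [h.live + B.off - 5]

12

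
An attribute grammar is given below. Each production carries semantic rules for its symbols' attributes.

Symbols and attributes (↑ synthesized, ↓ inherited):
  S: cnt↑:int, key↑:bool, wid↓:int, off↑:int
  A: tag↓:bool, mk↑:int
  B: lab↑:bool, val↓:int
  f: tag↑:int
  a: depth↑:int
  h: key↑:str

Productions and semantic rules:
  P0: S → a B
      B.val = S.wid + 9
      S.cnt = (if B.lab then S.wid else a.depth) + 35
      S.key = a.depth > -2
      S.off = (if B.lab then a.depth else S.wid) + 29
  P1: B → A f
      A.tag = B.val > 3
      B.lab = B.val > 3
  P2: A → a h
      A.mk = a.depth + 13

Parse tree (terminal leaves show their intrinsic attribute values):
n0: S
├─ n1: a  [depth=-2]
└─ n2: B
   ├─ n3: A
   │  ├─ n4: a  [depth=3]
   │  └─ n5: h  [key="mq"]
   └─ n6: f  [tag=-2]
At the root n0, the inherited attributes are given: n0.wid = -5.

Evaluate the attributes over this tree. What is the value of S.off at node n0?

27

1. n0.wid = -5  [given at root]
2. n1.depth = -2  [terminal]
3. n2.val = 4  [S.wid + 9]
4. n3.tag = true  [B.val > 3]
5. n4.depth = 3  [terminal]
6. n5.key = "mq"  [terminal]
7. n3.mk = 16  [a.depth + 13]
8. n6.tag = -2  [terminal]
9. n2.lab = true  [B.val > 3]
10. n0.cnt = 30  [(if B.lab then S.wid else a.depth) + 35]
11. n0.key = false  [a.depth > -2]
12. n0.off = 27  [(if B.lab then a.depth else S.wid) + 29]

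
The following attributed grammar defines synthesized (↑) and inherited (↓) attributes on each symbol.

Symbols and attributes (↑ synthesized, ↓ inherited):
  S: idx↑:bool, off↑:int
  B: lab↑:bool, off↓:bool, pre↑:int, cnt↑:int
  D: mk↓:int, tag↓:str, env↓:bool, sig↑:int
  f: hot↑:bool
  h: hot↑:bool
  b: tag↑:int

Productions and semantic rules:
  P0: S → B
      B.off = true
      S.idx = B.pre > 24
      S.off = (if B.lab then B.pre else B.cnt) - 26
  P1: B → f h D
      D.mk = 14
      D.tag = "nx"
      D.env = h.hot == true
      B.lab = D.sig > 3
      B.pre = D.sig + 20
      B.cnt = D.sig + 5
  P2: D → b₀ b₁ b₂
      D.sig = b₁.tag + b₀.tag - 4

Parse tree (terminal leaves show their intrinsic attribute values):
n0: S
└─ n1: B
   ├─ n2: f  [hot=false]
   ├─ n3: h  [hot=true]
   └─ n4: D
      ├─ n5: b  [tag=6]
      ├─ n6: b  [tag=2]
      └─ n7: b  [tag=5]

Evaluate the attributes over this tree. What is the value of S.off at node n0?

-2

1. n1.off = true  [true]
2. n2.hot = false  [terminal]
3. n3.hot = true  [terminal]
4. n4.mk = 14  [14]
5. n4.tag = "nx"  ["nx"]
6. n4.env = true  [h.hot == true]
7. n5.tag = 6  [terminal]
8. n6.tag = 2  [terminal]
9. n7.tag = 5  [terminal]
10. n4.sig = 4  [b₁.tag + b₀.tag - 4]
11. n1.lab = true  [D.sig > 3]
12. n1.pre = 24  [D.sig + 20]
13. n1.cnt = 9  [D.sig + 5]
14. n0.idx = false  [B.pre > 24]
15. n0.off = -2  [(if B.lab then B.pre else B.cnt) - 26]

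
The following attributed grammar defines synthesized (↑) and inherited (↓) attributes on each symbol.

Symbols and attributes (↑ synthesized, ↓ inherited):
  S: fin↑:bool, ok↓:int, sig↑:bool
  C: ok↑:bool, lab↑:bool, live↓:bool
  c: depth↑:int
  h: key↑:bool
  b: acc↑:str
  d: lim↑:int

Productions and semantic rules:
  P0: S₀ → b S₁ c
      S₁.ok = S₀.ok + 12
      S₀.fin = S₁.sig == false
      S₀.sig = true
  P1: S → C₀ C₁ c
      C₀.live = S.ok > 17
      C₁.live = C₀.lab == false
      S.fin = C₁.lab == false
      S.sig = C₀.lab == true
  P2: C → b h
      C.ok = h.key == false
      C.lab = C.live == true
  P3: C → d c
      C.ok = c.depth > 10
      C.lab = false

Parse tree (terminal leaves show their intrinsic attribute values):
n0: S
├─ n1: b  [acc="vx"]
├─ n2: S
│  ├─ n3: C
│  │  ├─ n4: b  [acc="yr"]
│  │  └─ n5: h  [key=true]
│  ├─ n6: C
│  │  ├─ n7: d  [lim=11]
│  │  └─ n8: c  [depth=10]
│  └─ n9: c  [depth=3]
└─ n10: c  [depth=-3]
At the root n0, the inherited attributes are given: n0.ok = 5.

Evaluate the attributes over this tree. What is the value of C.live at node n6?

1. n0.ok = 5  [given at root]
2. n1.acc = "vx"  [terminal]
3. n2.ok = 17  [S₀.ok + 12]
4. n3.live = false  [S.ok > 17]
5. n4.acc = "yr"  [terminal]
6. n5.key = true  [terminal]
7. n3.ok = false  [h.key == false]
8. n3.lab = false  [C.live == true]
9. n6.live = true  [C₀.lab == false]
10. n7.lim = 11  [terminal]
11. n8.depth = 10  [terminal]
12. n6.ok = false  [c.depth > 10]
13. n6.lab = false  [false]
14. n9.depth = 3  [terminal]
15. n2.fin = true  [C₁.lab == false]
16. n2.sig = false  [C₀.lab == true]
17. n10.depth = -3  [terminal]
18. n0.fin = true  [S₁.sig == false]
19. n0.sig = true  [true]

true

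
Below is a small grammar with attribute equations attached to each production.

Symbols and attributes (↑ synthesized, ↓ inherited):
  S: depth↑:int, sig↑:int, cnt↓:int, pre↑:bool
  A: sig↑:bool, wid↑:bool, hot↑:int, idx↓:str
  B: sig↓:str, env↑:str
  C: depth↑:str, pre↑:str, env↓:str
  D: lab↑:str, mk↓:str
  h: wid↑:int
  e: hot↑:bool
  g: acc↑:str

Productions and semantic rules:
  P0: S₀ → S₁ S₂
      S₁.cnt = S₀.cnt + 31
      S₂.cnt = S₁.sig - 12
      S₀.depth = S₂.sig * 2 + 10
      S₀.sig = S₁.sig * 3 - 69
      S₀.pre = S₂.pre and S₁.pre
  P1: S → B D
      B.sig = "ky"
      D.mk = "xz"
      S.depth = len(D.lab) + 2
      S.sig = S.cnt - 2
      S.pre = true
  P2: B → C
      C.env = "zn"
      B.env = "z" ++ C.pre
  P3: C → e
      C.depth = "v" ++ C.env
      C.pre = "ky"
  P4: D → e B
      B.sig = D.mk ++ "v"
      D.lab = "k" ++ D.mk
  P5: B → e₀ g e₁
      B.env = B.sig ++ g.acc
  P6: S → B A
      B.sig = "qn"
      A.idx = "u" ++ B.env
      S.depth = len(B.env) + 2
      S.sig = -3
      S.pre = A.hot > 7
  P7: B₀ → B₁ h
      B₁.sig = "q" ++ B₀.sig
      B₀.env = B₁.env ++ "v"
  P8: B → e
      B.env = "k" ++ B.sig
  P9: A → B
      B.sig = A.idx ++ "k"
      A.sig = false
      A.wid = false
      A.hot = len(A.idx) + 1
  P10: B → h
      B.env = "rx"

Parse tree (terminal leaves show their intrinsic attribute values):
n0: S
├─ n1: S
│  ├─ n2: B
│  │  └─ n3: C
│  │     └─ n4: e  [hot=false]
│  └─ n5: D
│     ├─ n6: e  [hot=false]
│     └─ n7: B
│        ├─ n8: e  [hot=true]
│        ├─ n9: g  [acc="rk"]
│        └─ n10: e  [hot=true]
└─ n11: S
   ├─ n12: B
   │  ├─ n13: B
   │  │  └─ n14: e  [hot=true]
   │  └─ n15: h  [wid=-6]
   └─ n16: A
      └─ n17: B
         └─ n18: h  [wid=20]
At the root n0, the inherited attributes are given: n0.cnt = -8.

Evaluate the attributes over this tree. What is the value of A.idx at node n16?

1. n0.cnt = -8  [given at root]
2. n1.cnt = 23  [S₀.cnt + 31]
3. n2.sig = "ky"  ["ky"]
4. n3.env = "zn"  ["zn"]
5. n4.hot = false  [terminal]
6. n3.depth = "vzn"  ["v" ++ C.env]
7. n3.pre = "ky"  ["ky"]
8. n2.env = "zky"  ["z" ++ C.pre]
9. n5.mk = "xz"  ["xz"]
10. n6.hot = false  [terminal]
11. n7.sig = "xzv"  [D.mk ++ "v"]
12. n8.hot = true  [terminal]
13. n9.acc = "rk"  [terminal]
14. n10.hot = true  [terminal]
15. n7.env = "xzvrk"  [B.sig ++ g.acc]
16. n5.lab = "kxz"  ["k" ++ D.mk]
17. n1.depth = 5  [len(D.lab) + 2]
18. n1.sig = 21  [S.cnt - 2]
19. n1.pre = true  [true]
20. n11.cnt = 9  [S₁.sig - 12]
21. n12.sig = "qn"  ["qn"]
22. n13.sig = "qqn"  ["q" ++ B₀.sig]
23. n14.hot = true  [terminal]
24. n13.env = "kqqn"  ["k" ++ B.sig]
25. n15.wid = -6  [terminal]
26. n12.env = "kqqnv"  [B₁.env ++ "v"]
27. n16.idx = "ukqqnv"  ["u" ++ B.env]
28. n17.sig = "ukqqnvk"  [A.idx ++ "k"]
29. n18.wid = 20  [terminal]
30. n17.env = "rx"  ["rx"]
31. n16.sig = false  [false]
32. n16.wid = false  [false]
33. n16.hot = 7  [len(A.idx) + 1]
34. n11.depth = 7  [len(B.env) + 2]
35. n11.sig = -3  [-3]
36. n11.pre = false  [A.hot > 7]
37. n0.depth = 4  [S₂.sig * 2 + 10]
38. n0.sig = -6  [S₁.sig * 3 - 69]
39. n0.pre = false  [S₂.pre and S₁.pre]

"ukqqnv"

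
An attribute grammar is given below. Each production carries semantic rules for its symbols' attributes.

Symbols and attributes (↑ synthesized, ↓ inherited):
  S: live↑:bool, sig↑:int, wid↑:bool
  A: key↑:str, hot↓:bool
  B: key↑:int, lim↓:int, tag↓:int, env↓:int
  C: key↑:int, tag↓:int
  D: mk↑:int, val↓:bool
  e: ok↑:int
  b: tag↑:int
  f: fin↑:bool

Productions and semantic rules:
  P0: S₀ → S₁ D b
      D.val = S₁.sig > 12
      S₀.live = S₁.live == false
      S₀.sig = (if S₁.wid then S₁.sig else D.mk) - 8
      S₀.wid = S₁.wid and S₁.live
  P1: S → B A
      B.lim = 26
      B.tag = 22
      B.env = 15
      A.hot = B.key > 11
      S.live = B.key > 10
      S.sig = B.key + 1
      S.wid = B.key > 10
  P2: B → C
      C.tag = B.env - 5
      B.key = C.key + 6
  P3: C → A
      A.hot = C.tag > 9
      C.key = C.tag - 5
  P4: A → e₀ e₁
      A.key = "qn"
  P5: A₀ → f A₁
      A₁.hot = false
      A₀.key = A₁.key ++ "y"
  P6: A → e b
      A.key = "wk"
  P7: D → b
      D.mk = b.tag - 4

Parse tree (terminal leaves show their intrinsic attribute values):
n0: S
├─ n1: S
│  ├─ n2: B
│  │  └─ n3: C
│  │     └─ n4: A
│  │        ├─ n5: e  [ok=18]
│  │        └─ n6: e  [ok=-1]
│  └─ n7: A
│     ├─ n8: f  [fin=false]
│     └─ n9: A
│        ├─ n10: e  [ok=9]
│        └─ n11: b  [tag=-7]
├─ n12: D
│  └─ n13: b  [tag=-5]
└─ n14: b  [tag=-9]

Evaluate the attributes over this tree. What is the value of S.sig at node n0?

1. n2.lim = 26  [26]
2. n2.tag = 22  [22]
3. n2.env = 15  [15]
4. n3.tag = 10  [B.env - 5]
5. n4.hot = true  [C.tag > 9]
6. n5.ok = 18  [terminal]
7. n6.ok = -1  [terminal]
8. n4.key = "qn"  ["qn"]
9. n3.key = 5  [C.tag - 5]
10. n2.key = 11  [C.key + 6]
11. n7.hot = false  [B.key > 11]
12. n8.fin = false  [terminal]
13. n9.hot = false  [false]
14. n10.ok = 9  [terminal]
15. n11.tag = -7  [terminal]
16. n9.key = "wk"  ["wk"]
17. n7.key = "wky"  [A₁.key ++ "y"]
18. n1.live = true  [B.key > 10]
19. n1.sig = 12  [B.key + 1]
20. n1.wid = true  [B.key > 10]
21. n12.val = false  [S₁.sig > 12]
22. n13.tag = -5  [terminal]
23. n12.mk = -9  [b.tag - 4]
24. n14.tag = -9  [terminal]
25. n0.live = false  [S₁.live == false]
26. n0.sig = 4  [(if S₁.wid then S₁.sig else D.mk) - 8]
27. n0.wid = true  [S₁.wid and S₁.live]

4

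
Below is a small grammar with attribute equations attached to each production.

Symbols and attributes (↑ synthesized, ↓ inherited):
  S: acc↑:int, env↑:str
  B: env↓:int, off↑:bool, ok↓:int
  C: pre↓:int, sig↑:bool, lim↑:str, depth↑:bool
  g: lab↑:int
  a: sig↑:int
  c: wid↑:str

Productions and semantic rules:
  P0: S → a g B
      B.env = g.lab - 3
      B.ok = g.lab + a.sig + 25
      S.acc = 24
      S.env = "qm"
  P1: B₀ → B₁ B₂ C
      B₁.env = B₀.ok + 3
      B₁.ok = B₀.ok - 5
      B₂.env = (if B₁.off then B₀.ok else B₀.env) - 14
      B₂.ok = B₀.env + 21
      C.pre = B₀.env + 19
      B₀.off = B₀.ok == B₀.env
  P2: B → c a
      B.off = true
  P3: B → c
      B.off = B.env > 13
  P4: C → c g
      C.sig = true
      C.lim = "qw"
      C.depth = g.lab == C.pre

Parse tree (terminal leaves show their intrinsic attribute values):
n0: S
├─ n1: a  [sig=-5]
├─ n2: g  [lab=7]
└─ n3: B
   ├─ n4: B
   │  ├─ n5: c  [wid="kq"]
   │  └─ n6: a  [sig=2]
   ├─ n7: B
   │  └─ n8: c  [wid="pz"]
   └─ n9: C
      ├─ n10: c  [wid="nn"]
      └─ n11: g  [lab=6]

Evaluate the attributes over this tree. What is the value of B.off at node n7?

false

1. n1.sig = -5  [terminal]
2. n2.lab = 7  [terminal]
3. n3.env = 4  [g.lab - 3]
4. n3.ok = 27  [g.lab + a.sig + 25]
5. n4.env = 30  [B₀.ok + 3]
6. n4.ok = 22  [B₀.ok - 5]
7. n5.wid = "kq"  [terminal]
8. n6.sig = 2  [terminal]
9. n4.off = true  [true]
10. n7.env = 13  [(if B₁.off then B₀.ok else B₀.env) - 14]
11. n7.ok = 25  [B₀.env + 21]
12. n8.wid = "pz"  [terminal]
13. n7.off = false  [B.env > 13]
14. n9.pre = 23  [B₀.env + 19]
15. n10.wid = "nn"  [terminal]
16. n11.lab = 6  [terminal]
17. n9.sig = true  [true]
18. n9.lim = "qw"  ["qw"]
19. n9.depth = false  [g.lab == C.pre]
20. n3.off = false  [B₀.ok == B₀.env]
21. n0.acc = 24  [24]
22. n0.env = "qm"  ["qm"]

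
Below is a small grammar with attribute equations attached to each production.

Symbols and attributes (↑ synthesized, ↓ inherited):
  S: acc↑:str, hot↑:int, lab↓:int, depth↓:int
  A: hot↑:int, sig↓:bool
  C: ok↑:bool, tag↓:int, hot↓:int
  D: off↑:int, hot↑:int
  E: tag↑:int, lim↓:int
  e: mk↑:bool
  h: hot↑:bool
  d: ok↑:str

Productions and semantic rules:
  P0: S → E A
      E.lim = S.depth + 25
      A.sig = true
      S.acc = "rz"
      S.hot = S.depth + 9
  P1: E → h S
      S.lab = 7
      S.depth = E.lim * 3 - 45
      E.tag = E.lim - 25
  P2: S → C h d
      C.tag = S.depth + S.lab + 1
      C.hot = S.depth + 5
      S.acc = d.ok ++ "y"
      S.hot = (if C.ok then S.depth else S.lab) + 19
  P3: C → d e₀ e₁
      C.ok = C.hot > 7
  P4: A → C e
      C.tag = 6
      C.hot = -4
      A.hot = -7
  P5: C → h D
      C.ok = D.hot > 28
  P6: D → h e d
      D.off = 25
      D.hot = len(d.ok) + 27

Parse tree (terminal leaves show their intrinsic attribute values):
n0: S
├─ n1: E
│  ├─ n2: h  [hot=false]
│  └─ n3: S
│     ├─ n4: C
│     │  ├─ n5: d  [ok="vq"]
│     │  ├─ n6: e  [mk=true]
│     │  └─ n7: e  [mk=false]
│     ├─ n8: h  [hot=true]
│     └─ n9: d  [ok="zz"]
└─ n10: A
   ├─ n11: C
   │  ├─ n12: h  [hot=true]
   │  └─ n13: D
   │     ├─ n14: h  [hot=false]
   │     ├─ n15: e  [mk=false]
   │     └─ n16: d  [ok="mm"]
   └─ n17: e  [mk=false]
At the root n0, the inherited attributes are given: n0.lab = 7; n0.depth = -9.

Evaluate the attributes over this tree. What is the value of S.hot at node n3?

1. n0.lab = 7  [given at root]
2. n0.depth = -9  [given at root]
3. n1.lim = 16  [S.depth + 25]
4. n2.hot = false  [terminal]
5. n3.lab = 7  [7]
6. n3.depth = 3  [E.lim * 3 - 45]
7. n4.tag = 11  [S.depth + S.lab + 1]
8. n4.hot = 8  [S.depth + 5]
9. n5.ok = "vq"  [terminal]
10. n6.mk = true  [terminal]
11. n7.mk = false  [terminal]
12. n4.ok = true  [C.hot > 7]
13. n8.hot = true  [terminal]
14. n9.ok = "zz"  [terminal]
15. n3.acc = "zzy"  [d.ok ++ "y"]
16. n3.hot = 22  [(if C.ok then S.depth else S.lab) + 19]
17. n1.tag = -9  [E.lim - 25]
18. n10.sig = true  [true]
19. n11.tag = 6  [6]
20. n11.hot = -4  [-4]
21. n12.hot = true  [terminal]
22. n14.hot = false  [terminal]
23. n15.mk = false  [terminal]
24. n16.ok = "mm"  [terminal]
25. n13.off = 25  [25]
26. n13.hot = 29  [len(d.ok) + 27]
27. n11.ok = true  [D.hot > 28]
28. n17.mk = false  [terminal]
29. n10.hot = -7  [-7]
30. n0.acc = "rz"  ["rz"]
31. n0.hot = 0  [S.depth + 9]

22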